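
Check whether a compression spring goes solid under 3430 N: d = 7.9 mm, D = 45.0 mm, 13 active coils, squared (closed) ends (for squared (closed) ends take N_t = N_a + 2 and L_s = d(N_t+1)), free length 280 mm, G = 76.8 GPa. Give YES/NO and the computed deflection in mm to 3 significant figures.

NO, δ = 109 mm

k = Gd⁴/(8D³N_a) = (76.8×10³)(7.9⁴)/(8·45.0³·13) = 31.564 N/mm
N_t = 15; L_s = 7.9·16 = 126.4 mm; δ_solid = L₀ − L_s = 280 − 126.4 = 153.6 mm
δ = F/k = 3430/31.564 = 108.67 mm
δ < δ_solid → spring does not go solid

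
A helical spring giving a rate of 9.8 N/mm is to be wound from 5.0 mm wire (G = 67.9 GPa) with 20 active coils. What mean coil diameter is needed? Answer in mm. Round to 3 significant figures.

30.0 mm

D = (Gd⁴/(8N_a·k))^(1/3) = (67.9×10³·5.0⁴/(8·20·9.8))^(1/3)
  = (27064.7)^(1/3) = 30.0240 mm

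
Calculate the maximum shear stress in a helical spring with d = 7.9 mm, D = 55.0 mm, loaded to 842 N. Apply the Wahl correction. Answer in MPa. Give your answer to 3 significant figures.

Spring index C = D/d = 55.0/7.9 = 6.9620
K_W = (4C−1)/(4C−4) + 0.615/C = 26.848/23.848 + 0.0883 = 1.2141
τ₀ = 8FD/(πd³) = 8·842·55.0/(π·7.9³) = 370480/1548.9 = 239.18 MPa
τ_max = K·τ₀ = 1.2141 × 239.18 = 290.4 MPa

290 MPa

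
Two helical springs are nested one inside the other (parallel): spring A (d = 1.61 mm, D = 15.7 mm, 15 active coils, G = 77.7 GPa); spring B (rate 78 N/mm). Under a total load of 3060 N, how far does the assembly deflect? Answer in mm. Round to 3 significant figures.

38.7 mm

k_A = Gd⁴/(8D³N_a) = (77.7×10³)(1.61⁴)/(8·15.7³·15) = 1.1242 N/mm
Parallel: k_eq = 1.1242 + 78 = 79.124 N/mm
δ = F/k_eq = 3060/79.124 = 38.673 mm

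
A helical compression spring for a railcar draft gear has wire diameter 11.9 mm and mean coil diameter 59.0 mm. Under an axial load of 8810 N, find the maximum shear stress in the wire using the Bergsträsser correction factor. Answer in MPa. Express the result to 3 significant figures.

1020 MPa

Spring index C = D/d = 59.0/11.9 = 4.9580
K_B = (4C+2)/(4C−3) = 21.832/16.832 = 1.2971
τ₀ = 8FD/(πd³) = 8·8810·59.0/(π·11.9³) = 4.15832e+06/5294.1 = 785.47 MPa
τ_max = K·τ₀ = 1.2971 × 785.47 = 1018.8 MPa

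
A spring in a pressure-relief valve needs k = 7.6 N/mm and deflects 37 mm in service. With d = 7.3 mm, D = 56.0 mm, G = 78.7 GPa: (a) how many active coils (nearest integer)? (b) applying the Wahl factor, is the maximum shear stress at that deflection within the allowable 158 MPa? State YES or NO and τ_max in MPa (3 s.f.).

(a) 21 coils; (b) YES, τ_max = 123 MPa

N_a = Gd⁴/(8D³k) = (78.7×10³)(7.3⁴)/(8·56.0³·7.6) = 20.93 → N_a = 21
Actual rate k = Gd⁴/(8D³·21) = 7.5752 N/mm
Working load F = kδ = 7.5752·37 = 280.28 N
C = 56.0/7.3 = 7.6712; K_W = (4C−1)/(4C−4)+0.615/C = 1.1926
τ_max = K_W·8FD/(πd³) = 1.1926·102.74 = 122.53 MPa
τ_max ≤ 158 MPa → acceptable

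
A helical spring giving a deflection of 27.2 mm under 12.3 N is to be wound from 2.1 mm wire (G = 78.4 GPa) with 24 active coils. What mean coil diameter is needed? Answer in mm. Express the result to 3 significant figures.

Required rate k = F/δ = 12.3/27.2 = 0.45221 N/mm
D = (Gd⁴/(8N_a·k))^(1/3) = (78.4×10³·2.1⁴/(8·24·0.45221))^(1/3)
  = (17561.3)^(1/3) = 25.9927 mm

26.0 mm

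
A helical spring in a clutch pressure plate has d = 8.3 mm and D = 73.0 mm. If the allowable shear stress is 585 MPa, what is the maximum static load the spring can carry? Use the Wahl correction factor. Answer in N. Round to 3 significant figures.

1540 N

C = D/d = 73.0/8.3 = 8.7952
K_W = (4C−1)/(4C−4) + 0.615/C = 34.181/31.181 + 0.0699 = 1.1661
τ_max = K·8FD/(πd³) → F_max = τ_allow·πd³/(8DK)
F_max = 585·π·8.3³/(8·73.0·1.1661) = 1.0508e+06/681.02 = 1543 N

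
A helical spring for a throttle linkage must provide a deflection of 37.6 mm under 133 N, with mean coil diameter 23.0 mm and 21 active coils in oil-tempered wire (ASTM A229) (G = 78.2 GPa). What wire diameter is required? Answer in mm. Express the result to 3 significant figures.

3.10 mm

Required rate k = F/δ = 133/37.6 = 3.5372 N/mm
d = (8D³N_a·k / G)^(1/4) = (8·23.0³·21·3.5372 / (78.2×10³))^0.25
  = (92.459)^0.25 = 3.1009 mm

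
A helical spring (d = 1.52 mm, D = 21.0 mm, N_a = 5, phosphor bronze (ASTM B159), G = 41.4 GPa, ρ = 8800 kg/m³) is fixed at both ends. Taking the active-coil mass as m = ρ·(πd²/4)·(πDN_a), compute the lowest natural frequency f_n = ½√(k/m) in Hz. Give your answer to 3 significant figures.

168 Hz

k = Gd⁴/(8D³N_a) = (41.4×10³)(1.52⁴)/(8·21.0³·5) = 0.59656 N/mm = 596.56 N/m
Wire length L = πDN_a = π·21.0·5 = 329.87 mm
m = ρ·(πd²/4)·L = 8800 × 1.8146×10⁻⁶ m² × 0.32987 m = 0.0052674 kg
f_n = ½√(k/m) = 0.5·√(596.56/0.0052674) = 0.5·√(1.1326e+05) = 168.27 Hz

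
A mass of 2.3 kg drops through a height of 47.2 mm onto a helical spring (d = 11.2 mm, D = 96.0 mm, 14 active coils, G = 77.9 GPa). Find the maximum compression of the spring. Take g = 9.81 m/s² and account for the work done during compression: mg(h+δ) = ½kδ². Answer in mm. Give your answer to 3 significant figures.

k = Gd⁴/(8D³N_a) = (77.9×10³)(11.2⁴)/(8·96.0³·14) = 12.37 N/mm
W = mg = 2.3 × 9.81 = 22.563 N
½kδ² − Wδ − Wh = 0 → δ = (W + √(W² + 2kWh))/k
δ = (22.563 + √(509.09 + 26347.9))/12.37 = (22.563 + 163.88)/12.37 = 15.072 mm

15.1 mm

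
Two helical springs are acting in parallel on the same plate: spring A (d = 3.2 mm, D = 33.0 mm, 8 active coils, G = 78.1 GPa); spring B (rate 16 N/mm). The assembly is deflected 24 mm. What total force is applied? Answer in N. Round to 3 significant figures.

469 N

k_A = Gd⁴/(8D³N_a) = (78.1×10³)(3.2⁴)/(8·33.0³·8) = 3.5606 N/mm
Parallel: k_eq = 3.5606 + 16 = 19.561 N/mm
F = k_eq·δ = 19.561·24 = 469.46 N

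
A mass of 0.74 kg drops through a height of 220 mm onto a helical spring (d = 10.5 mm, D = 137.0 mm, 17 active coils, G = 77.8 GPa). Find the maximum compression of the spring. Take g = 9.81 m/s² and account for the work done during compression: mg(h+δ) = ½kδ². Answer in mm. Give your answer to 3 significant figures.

37.2 mm

k = Gd⁴/(8D³N_a) = (77.8×10³)(10.5⁴)/(8·137.0³·17) = 2.7042 N/mm
W = mg = 0.74 × 9.81 = 7.2594 N
½kδ² − Wδ − Wh = 0 → δ = (W + √(W² + 2kWh))/k
δ = (7.2594 + √(52.699 + 8637.53))/2.7042 = (7.2594 + 93.221)/2.7042 = 37.158 mm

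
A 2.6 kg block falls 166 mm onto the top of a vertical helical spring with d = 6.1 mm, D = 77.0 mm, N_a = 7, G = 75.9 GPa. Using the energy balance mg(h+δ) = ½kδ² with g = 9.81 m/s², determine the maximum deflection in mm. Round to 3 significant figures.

52.0 mm

k = Gd⁴/(8D³N_a) = (75.9×10³)(6.1⁴)/(8·77.0³·7) = 4.1106 N/mm
W = mg = 2.6 × 9.81 = 25.506 N
½kδ² − Wδ − Wh = 0 → δ = (W + √(W² + 2kWh))/k
δ = (25.506 + √(650.56 + 34808.2))/4.1106 = (25.506 + 188.3)/4.1106 = 52.015 mm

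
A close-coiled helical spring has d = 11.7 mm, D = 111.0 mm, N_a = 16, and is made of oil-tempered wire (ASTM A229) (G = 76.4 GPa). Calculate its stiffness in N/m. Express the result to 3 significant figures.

8180 N/m

k = Gd⁴/(8D³N_a) = (76.4×10³ × 11.7⁴) / (8 × 111.0³ × 16)
  = 1.43165e+09 / 1.75057e+08 = 8.1782 N/mm = 8178.2 N/m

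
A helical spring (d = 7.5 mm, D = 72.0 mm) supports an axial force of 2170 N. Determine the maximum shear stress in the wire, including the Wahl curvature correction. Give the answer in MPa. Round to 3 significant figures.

1090 MPa

Spring index C = D/d = 72.0/7.5 = 9.6000
K_W = (4C−1)/(4C−4) + 0.615/C = 37.400/34.400 + 0.0641 = 1.1513
τ₀ = 8FD/(πd³) = 8·2170·72.0/(π·7.5³) = 1.24992e+06/1325.4 = 943.08 MPa
τ_max = K·τ₀ = 1.1513 × 943.08 = 1085.7 MPa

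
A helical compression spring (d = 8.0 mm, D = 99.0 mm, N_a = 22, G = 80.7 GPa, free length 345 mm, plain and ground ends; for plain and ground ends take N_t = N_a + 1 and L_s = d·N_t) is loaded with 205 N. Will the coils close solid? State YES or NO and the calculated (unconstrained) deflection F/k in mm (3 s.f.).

NO, δ = 106 mm

k = Gd⁴/(8D³N_a) = (80.7×10³)(8.0⁴)/(8·99.0³·22) = 1.9356 N/mm
N_t = 23; L_s = 8.0·23 = 184 mm; δ_solid = L₀ − L_s = 345 − 184 = 161 mm
δ = F/k = 205/1.9356 = 105.91 mm
δ < δ_solid → spring does not go solid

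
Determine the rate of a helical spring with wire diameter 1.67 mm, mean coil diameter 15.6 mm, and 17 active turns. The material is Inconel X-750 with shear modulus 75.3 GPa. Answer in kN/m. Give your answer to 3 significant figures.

k = Gd⁴/(8D³N_a) = (75.3×10³ × 1.67⁴) / (8 × 15.6³ × 17)
  = 585681 / 516313 = 1.1344 N/mm

1.13 kN/m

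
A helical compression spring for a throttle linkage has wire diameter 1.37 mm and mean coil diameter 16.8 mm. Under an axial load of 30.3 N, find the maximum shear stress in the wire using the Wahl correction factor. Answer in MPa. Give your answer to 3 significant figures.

Spring index C = D/d = 16.8/1.37 = 12.2628
K_W = (4C−1)/(4C−4) + 0.615/C = 48.051/45.051 + 0.0502 = 1.1167
τ₀ = 8FD/(πd³) = 8·30.3·16.8/(π·1.37³) = 4072.32/8.0781 = 504.12 MPa
τ_max = K·τ₀ = 1.1167 × 504.12 = 562.97 MPa

563 MPa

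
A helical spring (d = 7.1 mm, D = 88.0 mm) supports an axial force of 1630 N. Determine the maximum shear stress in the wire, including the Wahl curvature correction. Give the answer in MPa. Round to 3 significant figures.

Spring index C = D/d = 88.0/7.1 = 12.3944
K_W = (4C−1)/(4C−4) + 0.615/C = 48.577/45.577 + 0.0496 = 1.1154
τ₀ = 8FD/(πd³) = 8·1630·88.0/(π·7.1³) = 1.14752e+06/1124.4 = 1020.6 MPa
τ_max = K·τ₀ = 1.1154 × 1020.6 = 1138.4 MPa

1140 MPa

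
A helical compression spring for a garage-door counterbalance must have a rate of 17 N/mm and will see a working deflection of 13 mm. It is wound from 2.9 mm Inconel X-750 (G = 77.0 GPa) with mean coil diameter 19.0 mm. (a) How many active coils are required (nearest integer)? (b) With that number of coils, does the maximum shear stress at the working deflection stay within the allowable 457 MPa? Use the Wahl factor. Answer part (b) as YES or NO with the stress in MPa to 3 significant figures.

(a) 6 coils; (b) NO, τ_max = 524 MPa

N_a = Gd⁴/(8D³k) = (77.0×10³)(2.9⁴)/(8·19.0³·17) = 5.838 → N_a = 6
Actual rate k = Gd⁴/(8D³·6) = 16.542 N/mm
Working load F = kδ = 16.542·13 = 215.04 N
C = 19.0/2.9 = 6.5517; K_W = (4C−1)/(4C−4)+0.615/C = 1.2290
τ_max = K_W·8FD/(πd³) = 1.2290·426.6 = 524.28 MPa
τ_max > 457 MPa → exceeds allowable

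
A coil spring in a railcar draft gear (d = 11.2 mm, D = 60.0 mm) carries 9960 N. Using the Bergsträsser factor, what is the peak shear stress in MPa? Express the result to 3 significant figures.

Spring index C = D/d = 60.0/11.2 = 5.3571
K_B = (4C+2)/(4C−3) = 23.429/18.429 = 1.2713
τ₀ = 8FD/(πd³) = 8·9960·60.0/(π·11.2³) = 4.7808e+06/4413.7 = 1083.2 MPa
τ_max = K·τ₀ = 1.2713 × 1083.2 = 1377.1 MPa

1380 MPa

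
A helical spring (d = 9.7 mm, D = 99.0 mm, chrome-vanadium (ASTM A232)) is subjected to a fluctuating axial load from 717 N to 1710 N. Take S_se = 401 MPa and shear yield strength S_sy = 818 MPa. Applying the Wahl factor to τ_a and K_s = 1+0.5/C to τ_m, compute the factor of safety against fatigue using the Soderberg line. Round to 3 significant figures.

C = D/d = 99.0/9.7 = 10.2062; K_W = (4C−1)/(4C−4)+0.615/C = 1.1417; K_s = 1+0.5/C = 1.0490
F_a = (F_max−F_min)/2 = 496.5 N; F_m = (F_max+F_min)/2 = 1213.5 N
τ_a = K_W·8F_aD/(πd³) = 1.1417 × 137.14 = 156.58 MPa
τ_m = K_s·8F_mD/(πd³) = 1.0490 × 335.2 = 351.62 MPa
Soderberg: 1/n_f = τ_a/S_se + τ_m/S_sy = 156.58/401 + 351.62/818 = 0.39048 + 0.42985 = 0.82033
n_f = 1/0.82033 = 1.219

1.22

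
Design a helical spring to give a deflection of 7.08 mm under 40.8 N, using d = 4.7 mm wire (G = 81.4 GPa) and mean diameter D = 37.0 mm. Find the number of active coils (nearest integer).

Required rate k = F/δ = 40.8/7.08 = 5.7627 N/mm
N_a = Gd⁴/(8D³k) = (81.4×10³ × 4.7⁴)/(8 × 37.0³ × 5.7627)
    = 3.97206e+07 / 2.33519e+06 = 17.01 → 17 coils

17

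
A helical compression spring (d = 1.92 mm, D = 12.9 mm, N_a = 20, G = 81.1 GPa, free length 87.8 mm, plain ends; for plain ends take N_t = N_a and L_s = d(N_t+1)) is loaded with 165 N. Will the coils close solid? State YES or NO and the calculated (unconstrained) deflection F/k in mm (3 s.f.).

k = Gd⁴/(8D³N_a) = (81.1×10³)(1.92⁴)/(8·12.9³·20) = 3.2088 N/mm
N_t = 20; L_s = 1.92·21 = 40.32 mm; δ_solid = L₀ − L_s = 87.8 − 40.32 = 47.48 mm
δ = F/k = 165/3.2088 = 51.422 mm
δ ≥ δ_solid → spring goes solid

YES, δ = 51.4 mm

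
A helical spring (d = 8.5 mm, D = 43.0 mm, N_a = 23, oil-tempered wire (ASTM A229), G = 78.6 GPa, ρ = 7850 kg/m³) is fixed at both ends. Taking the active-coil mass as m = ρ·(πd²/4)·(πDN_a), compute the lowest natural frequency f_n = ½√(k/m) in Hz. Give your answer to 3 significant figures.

71.2 Hz

k = Gd⁴/(8D³N_a) = (78.6×10³)(8.5⁴)/(8·43.0³·23) = 28.046 N/mm = 28046 N/m
Wire length L = πDN_a = π·43.0·23 = 3107 mm
m = ρ·(πd²/4)·L = 7850 × 56.745×10⁻⁶ m² × 3.107 m = 1.384 kg
f_n = ½√(k/m) = 0.5·√(28046/1.384) = 0.5·√(20264) = 71.176 Hz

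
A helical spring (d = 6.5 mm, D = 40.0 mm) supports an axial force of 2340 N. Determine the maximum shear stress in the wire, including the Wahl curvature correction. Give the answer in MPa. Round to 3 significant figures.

1080 MPa

Spring index C = D/d = 40.0/6.5 = 6.1538
K_W = (4C−1)/(4C−4) + 0.615/C = 23.615/20.615 + 0.0999 = 1.2455
τ₀ = 8FD/(πd³) = 8·2340·40.0/(π·6.5³) = 748800/862.76 = 867.91 MPa
τ_max = K·τ₀ = 1.2455 × 867.91 = 1081 MPa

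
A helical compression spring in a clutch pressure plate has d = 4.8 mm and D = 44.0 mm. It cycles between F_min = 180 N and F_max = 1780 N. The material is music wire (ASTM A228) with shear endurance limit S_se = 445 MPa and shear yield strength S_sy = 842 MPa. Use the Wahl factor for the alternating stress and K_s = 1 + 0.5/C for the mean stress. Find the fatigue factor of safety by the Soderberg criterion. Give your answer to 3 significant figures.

C = D/d = 44.0/4.8 = 9.1667; K_W = (4C−1)/(4C−4)+0.615/C = 1.1589; K_s = 1+0.5/C = 1.0545
F_a = (F_max−F_min)/2 = 800 N; F_m = (F_max+F_min)/2 = 980 N
τ_a = K_W·8F_aD/(πd³) = 1.1589 × 810.51 = 939.32 MPa
τ_m = K_s·8F_mD/(πd³) = 1.0545 × 992.88 = 1047 MPa
Soderberg: 1/n_f = τ_a/S_se + τ_m/S_sy = 939.32/445 + 1047/842 = 2.11084 + 1.24351 = 3.3543
n_f = 1/3.3543 = 0.2981

0.298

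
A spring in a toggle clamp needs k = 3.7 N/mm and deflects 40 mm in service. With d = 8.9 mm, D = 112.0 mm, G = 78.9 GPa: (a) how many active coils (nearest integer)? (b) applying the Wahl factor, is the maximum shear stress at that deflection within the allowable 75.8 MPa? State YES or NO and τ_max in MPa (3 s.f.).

N_a = Gd⁴/(8D³k) = (78.9×10³)(8.9⁴)/(8·112.0³·3.7) = 11.9 → N_a = 12
Actual rate k = Gd⁴/(8D³·12) = 3.6704 N/mm
Working load F = kδ = 3.6704·40 = 146.82 N
C = 112.0/8.9 = 12.5843; K_W = (4C−1)/(4C−4)+0.615/C = 1.1136
τ_max = K_W·8FD/(πd³) = 1.1136·59.396 = 66.145 MPa
τ_max ≤ 75.8 MPa → acceptable

(a) 12 coils; (b) YES, τ_max = 66.1 MPa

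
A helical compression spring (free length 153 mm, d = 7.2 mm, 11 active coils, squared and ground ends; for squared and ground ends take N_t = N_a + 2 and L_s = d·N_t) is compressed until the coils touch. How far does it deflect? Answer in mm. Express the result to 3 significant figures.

N_t = 13; L_s = 7.2·13 = 93.6 mm
δ_solid = L₀ − L_s = 153 − 93.6 = 59.4 mm

59.4 mm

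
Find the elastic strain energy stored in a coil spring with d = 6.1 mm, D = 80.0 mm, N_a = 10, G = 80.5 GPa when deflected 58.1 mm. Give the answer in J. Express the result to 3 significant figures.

4.59 J

k = Gd⁴/(8D³N_a) = (80.5×10³)(6.1⁴)/(8·80.0³·10) = 2.7212 N/mm
U = ½kδ² = 0.5 × 2.7212 × 58.1² = 4592.8 N·mm = 4.5928 J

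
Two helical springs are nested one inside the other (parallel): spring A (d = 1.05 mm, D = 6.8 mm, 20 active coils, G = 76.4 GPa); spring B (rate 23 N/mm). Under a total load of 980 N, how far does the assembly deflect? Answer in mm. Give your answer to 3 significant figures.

k_A = Gd⁴/(8D³N_a) = (76.4×10³)(1.05⁴)/(8·6.8³·20) = 1.8459 N/mm
Parallel: k_eq = 1.8459 + 23 = 24.846 N/mm
δ = F/k_eq = 980/24.846 = 39.443 mm

39.4 mm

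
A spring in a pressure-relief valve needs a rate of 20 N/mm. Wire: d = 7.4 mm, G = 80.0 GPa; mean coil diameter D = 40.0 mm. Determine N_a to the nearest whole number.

23

N_a = Gd⁴/(8D³k) = (80.0×10³ × 7.4⁴)/(8 × 40.0³ × 20)
    = 2.39893e+08 / 1.024e+07 = 23.43 → 23 coils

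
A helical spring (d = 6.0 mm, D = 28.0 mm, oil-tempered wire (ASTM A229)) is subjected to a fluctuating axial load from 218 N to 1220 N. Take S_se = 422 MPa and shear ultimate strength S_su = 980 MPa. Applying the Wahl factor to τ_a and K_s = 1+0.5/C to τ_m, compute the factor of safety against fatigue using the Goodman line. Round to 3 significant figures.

C = D/d = 28.0/6.0 = 4.6667; K_W = (4C−1)/(4C−4)+0.615/C = 1.3363; K_s = 1+0.5/C = 1.1071
F_a = (F_max−F_min)/2 = 501 N; F_m = (F_max+F_min)/2 = 719 N
τ_a = K_W·8F_aD/(πd³) = 1.3363 × 165.38 = 221 MPa
τ_m = K_s·8F_mD/(πd³) = 1.1071 × 237.34 = 262.77 MPa
Goodman: 1/n_f = τ_a/S_se + τ_m/S_su = 221/422 + 262.77/980 = 0.52370 + 0.26813 = 0.79183
n_f = 1/0.79183 = 1.263

1.26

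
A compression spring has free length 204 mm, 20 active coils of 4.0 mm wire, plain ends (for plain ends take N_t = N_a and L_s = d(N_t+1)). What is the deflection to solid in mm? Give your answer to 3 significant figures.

120 mm

N_t = 20; L_s = 4.0·21 = 84 mm
δ_solid = L₀ − L_s = 204 − 84 = 120 mm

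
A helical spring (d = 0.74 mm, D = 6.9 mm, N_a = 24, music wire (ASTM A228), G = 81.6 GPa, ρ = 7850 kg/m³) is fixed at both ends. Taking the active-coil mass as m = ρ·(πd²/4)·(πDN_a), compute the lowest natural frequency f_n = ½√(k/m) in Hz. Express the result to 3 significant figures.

k = Gd⁴/(8D³N_a) = (81.6×10³)(0.74⁴)/(8·6.9³·24) = 0.38794 N/mm = 387.94 N/m
Wire length L = πDN_a = π·6.9·24 = 520.25 mm
m = ρ·(πd²/4)·L = 7850 × 0.43008×10⁻⁶ m² × 0.52025 m = 0.0017564 kg
f_n = ½√(k/m) = 0.5·√(387.94/0.0017564) = 0.5·√(2.2087e+05) = 234.98 Hz

235 Hz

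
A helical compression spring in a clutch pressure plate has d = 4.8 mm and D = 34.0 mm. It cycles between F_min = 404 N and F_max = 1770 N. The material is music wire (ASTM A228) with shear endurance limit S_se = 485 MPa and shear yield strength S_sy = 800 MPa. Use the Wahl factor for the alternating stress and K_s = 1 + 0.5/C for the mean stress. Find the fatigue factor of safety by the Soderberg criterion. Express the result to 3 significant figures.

C = D/d = 34.0/4.8 = 7.0833; K_W = (4C−1)/(4C−4)+0.615/C = 1.2101; K_s = 1+0.5/C = 1.0706
F_a = (F_max−F_min)/2 = 683 N; F_m = (F_max+F_min)/2 = 1087 N
τ_a = K_W·8F_aD/(πd³) = 1.2101 × 534.71 = 647.06 MPa
τ_m = K_s·8F_mD/(πd³) = 1.0706 × 850.99 = 911.06 MPa
Soderberg: 1/n_f = τ_a/S_se + τ_m/S_sy = 647.06/485 + 911.06/800 = 1.33413 + 1.13883 = 2.473
n_f = 1/2.473 = 0.4044

0.404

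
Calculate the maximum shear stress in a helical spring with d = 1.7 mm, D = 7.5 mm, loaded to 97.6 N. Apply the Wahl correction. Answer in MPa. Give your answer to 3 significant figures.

Spring index C = D/d = 7.5/1.7 = 4.4118
K_W = (4C−1)/(4C−4) + 0.615/C = 16.647/13.647 + 0.1394 = 1.3592
τ₀ = 8FD/(πd³) = 8·97.6·7.5/(π·1.7³) = 5856/15.435 = 379.41 MPa
τ_max = K·τ₀ = 1.3592 × 379.41 = 515.7 MPa

516 MPa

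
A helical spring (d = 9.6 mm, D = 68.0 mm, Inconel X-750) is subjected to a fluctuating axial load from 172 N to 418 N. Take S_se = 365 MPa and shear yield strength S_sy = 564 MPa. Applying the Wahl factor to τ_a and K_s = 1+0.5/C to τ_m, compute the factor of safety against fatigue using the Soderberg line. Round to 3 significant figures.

C = D/d = 68.0/9.6 = 7.0833; K_W = (4C−1)/(4C−4)+0.615/C = 1.2101; K_s = 1+0.5/C = 1.0706
F_a = (F_max−F_min)/2 = 123 N; F_m = (F_max+F_min)/2 = 295 N
τ_a = K_W·8F_aD/(πd³) = 1.2101 × 24.074 = 29.132 MPa
τ_m = K_s·8F_mD/(πd³) = 1.0706 × 57.737 = 61.813 MPa
Soderberg: 1/n_f = τ_a/S_se + τ_m/S_sy = 29.132/365 + 61.813/564 = 0.07981 + 0.10960 = 0.18941
n_f = 1/0.18941 = 5.28

5.28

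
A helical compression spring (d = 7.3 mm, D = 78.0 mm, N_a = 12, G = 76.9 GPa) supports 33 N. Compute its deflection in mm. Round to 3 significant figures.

6.88 mm

k = Gd⁴/(8D³N_a) = (76.9×10³)(7.3⁴)/(8·78.0³·12) = 4.7936 N/mm
δ = F/k = 33 / 4.7936 = 6.8842 mm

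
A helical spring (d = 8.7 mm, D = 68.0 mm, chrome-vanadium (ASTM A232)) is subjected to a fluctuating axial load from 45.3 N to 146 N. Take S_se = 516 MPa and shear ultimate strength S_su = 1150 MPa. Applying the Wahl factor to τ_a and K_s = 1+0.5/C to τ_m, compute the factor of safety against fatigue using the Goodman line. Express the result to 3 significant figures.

18.6

C = D/d = 68.0/8.7 = 7.8161; K_W = (4C−1)/(4C−4)+0.615/C = 1.1887; K_s = 1+0.5/C = 1.0640
F_a = (F_max−F_min)/2 = 50.35 N; F_m = (F_max+F_min)/2 = 95.65 N
τ_a = K_W·8F_aD/(πd³) = 1.1887 × 13.24 = 15.739 MPa
τ_m = K_s·8F_mD/(πd³) = 1.0640 × 25.152 = 26.761 MPa
Goodman: 1/n_f = τ_a/S_se + τ_m/S_su = 15.739/516 + 26.761/1150 = 0.03050 + 0.02327 = 0.053772
n_f = 1/0.053772 = 18.6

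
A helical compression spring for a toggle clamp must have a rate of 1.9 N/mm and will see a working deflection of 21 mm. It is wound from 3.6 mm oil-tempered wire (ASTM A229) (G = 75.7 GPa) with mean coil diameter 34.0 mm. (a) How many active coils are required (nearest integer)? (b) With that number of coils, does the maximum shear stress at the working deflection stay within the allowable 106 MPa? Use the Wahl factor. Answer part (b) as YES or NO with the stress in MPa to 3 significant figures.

N_a = Gd⁴/(8D³k) = (75.7×10³)(3.6⁴)/(8·34.0³·1.9) = 21.28 → N_a = 21
Actual rate k = Gd⁴/(8D³·21) = 1.9256 N/mm
Working load F = kδ = 1.9256·21 = 40.437 N
C = 34.0/3.6 = 9.4444; K_W = (4C−1)/(4C−4)+0.615/C = 1.1539
τ_max = K_W·8FD/(πd³) = 1.1539·75.04 = 86.591 MPa
τ_max ≤ 106 MPa → acceptable

(a) 21 coils; (b) YES, τ_max = 86.6 MPa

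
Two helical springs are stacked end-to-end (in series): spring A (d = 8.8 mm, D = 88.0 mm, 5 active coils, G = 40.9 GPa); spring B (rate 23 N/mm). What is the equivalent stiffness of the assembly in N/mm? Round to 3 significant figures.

6.47 N/mm

k_A = Gd⁴/(8D³N_a) = (40.9×10³)(8.8⁴)/(8·88.0³·5) = 8.998 N/mm
Series: 1/k_eq = 1/8.998 + 1/23 = 0.15461; k_eq = 6.4677 N/mm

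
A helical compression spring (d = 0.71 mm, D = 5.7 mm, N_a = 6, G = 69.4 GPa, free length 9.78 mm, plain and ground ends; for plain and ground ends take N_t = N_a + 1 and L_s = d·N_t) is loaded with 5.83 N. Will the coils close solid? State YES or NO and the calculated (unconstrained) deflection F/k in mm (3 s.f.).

k = Gd⁴/(8D³N_a) = (69.4×10³)(0.71⁴)/(8·5.7³·6) = 1.9839 N/mm
N_t = 7; L_s = 0.71·7 = 4.97 mm; δ_solid = L₀ − L_s = 9.78 − 4.97 = 4.81 mm
δ = F/k = 5.83/1.9839 = 2.9386 mm
δ < δ_solid → spring does not go solid

NO, δ = 2.94 mm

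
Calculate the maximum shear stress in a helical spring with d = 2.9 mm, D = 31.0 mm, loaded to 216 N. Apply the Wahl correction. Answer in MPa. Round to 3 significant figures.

793 MPa

Spring index C = D/d = 31.0/2.9 = 10.6897
K_W = (4C−1)/(4C−4) + 0.615/C = 41.759/38.759 + 0.0575 = 1.1349
τ₀ = 8FD/(πd³) = 8·216·31.0/(π·2.9³) = 53568/76.62 = 699.14 MPa
τ_max = K·τ₀ = 1.1349 × 699.14 = 793.47 MPa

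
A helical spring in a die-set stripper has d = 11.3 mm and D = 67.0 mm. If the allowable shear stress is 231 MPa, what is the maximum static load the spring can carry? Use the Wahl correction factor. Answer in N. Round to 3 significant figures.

C = D/d = 67.0/11.3 = 5.9292
K_W = (4C−1)/(4C−4) + 0.615/C = 22.717/19.717 + 0.1037 = 1.2559
τ_max = K·8FD/(πd³) → F_max = τ_allow·πd³/(8DK)
F_max = 231·π·11.3³/(8·67.0·1.2559) = 1.0471e+06/673.15 = 1555.6 N

1560 N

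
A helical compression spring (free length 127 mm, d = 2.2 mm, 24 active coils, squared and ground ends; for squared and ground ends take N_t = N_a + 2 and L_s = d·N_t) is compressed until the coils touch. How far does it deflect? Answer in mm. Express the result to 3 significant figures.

69.8 mm

N_t = 26; L_s = 2.2·26 = 57.2 mm
δ_solid = L₀ − L_s = 127 − 57.2 = 69.8 mm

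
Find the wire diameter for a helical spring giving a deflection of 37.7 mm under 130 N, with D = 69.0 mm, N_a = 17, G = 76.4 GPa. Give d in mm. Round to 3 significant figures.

Required rate k = F/δ = 130/37.7 = 3.4483 N/mm
d = (8D³N_a·k / G)^(1/4) = (8·69.0³·17·3.4483 / (76.4×10³))^0.25
  = (2016.5)^0.25 = 6.7011 mm

6.70 mm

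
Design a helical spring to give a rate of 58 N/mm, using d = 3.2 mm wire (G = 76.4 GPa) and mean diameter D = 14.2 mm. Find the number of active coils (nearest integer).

6

N_a = Gd⁴/(8D³k) = (76.4×10³ × 3.2⁴)/(8 × 14.2³ × 58)
    = 8.01112e+06 / 1.32857e+06 = 6.03 → 6 coils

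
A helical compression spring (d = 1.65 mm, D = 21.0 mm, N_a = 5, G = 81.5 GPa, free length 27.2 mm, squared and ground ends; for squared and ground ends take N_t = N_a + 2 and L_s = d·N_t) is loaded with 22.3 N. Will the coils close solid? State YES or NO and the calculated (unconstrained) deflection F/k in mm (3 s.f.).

NO, δ = 13.7 mm

k = Gd⁴/(8D³N_a) = (81.5×10³)(1.65⁴)/(8·21.0³·5) = 1.6307 N/mm
N_t = 7; L_s = 1.65·7 = 11.55 mm; δ_solid = L₀ − L_s = 27.2 − 11.55 = 15.65 mm
δ = F/k = 22.3/1.6307 = 13.675 mm
δ < δ_solid → spring does not go solid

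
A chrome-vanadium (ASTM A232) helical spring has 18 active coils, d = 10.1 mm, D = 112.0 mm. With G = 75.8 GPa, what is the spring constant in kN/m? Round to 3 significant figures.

k = Gd⁴/(8D³N_a) = (75.8×10³ × 10.1⁴) / (8 × 112.0³ × 18)
  = 7.88778e+08 / 2.0231e+08 = 3.8989 N/mm

3.90 kN/m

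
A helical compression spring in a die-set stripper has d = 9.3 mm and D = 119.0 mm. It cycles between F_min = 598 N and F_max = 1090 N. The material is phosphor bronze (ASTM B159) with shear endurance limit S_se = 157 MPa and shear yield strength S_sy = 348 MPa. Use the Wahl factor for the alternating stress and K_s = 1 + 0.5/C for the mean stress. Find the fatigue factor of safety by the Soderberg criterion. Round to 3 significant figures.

0.623

C = D/d = 119.0/9.3 = 12.7957; K_W = (4C−1)/(4C−4)+0.615/C = 1.1116; K_s = 1+0.5/C = 1.0391
F_a = (F_max−F_min)/2 = 246 N; F_m = (F_max+F_min)/2 = 844 N
τ_a = K_W·8F_aD/(πd³) = 1.1116 × 92.677 = 103.02 MPa
τ_m = K_s·8F_mD/(πd³) = 1.0391 × 317.97 = 330.39 MPa
Soderberg: 1/n_f = τ_a/S_se + τ_m/S_sy = 103.02/157 + 330.39/348 = 0.65621 + 0.94940 = 1.6056
n_f = 1/1.6056 = 0.6228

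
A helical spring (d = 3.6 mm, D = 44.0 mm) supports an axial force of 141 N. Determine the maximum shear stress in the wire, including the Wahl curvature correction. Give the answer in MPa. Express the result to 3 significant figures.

Spring index C = D/d = 44.0/3.6 = 12.2222
K_W = (4C−1)/(4C−4) + 0.615/C = 47.889/44.889 + 0.0503 = 1.1171
τ₀ = 8FD/(πd³) = 8·141·44.0/(π·3.6³) = 49632/146.57 = 338.61 MPa
τ_max = K·τ₀ = 1.1171 × 338.61 = 378.28 MPa

378 MPa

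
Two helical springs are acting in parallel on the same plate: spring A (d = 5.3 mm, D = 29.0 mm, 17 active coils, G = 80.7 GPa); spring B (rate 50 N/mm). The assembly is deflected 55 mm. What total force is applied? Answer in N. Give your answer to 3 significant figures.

k_A = Gd⁴/(8D³N_a) = (80.7×10³)(5.3⁴)/(8·29.0³·17) = 19.197 N/mm
Parallel: k_eq = 19.197 + 50 = 69.197 N/mm
F = k_eq·δ = 69.197·55 = 3805.9 N

3810 N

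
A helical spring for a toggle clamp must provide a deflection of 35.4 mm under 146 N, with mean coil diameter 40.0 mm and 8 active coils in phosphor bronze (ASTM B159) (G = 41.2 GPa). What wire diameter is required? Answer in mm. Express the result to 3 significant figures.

Required rate k = F/δ = 146/35.4 = 4.1243 N/mm
d = (8D³N_a·k / G)^(1/4) = (8·40.0³·8·4.1243 / (41.2×10³))^0.25
  = (410.03)^0.25 = 4.4999 mm

4.50 mm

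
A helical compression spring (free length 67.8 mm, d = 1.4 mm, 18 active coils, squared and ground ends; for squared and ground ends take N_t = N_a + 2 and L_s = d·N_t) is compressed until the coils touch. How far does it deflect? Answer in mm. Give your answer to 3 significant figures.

39.8 mm

N_t = 20; L_s = 1.4·20 = 28 mm
δ_solid = L₀ − L_s = 67.8 − 28 = 39.8 mm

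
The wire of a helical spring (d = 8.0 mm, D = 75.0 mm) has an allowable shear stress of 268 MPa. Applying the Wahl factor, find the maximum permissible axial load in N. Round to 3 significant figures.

C = D/d = 75.0/8.0 = 9.3750
K_W = (4C−1)/(4C−4) + 0.615/C = 36.500/33.500 + 0.0656 = 1.1552
τ_max = K·8FD/(πd³) → F_max = τ_allow·πd³/(8DK)
F_max = 268·π·8.0³/(8·75.0·1.1552) = 4.3108e+05/693.09 = 621.96 N

622 N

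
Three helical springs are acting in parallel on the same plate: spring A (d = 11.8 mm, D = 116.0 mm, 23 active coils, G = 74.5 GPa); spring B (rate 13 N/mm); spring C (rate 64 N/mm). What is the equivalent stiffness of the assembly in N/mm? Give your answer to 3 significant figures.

82.0 N/mm

k_A = Gd⁴/(8D³N_a) = (74.5×10³)(11.8⁴)/(8·116.0³·23) = 5.0291 N/mm
Parallel: k_eq = 5.0291 + 13 + 64 = 82.029 N/mm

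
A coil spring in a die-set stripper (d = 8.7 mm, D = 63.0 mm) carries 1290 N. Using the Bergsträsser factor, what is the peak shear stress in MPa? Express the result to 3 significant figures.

Spring index C = D/d = 63.0/8.7 = 7.2414
K_B = (4C+2)/(4C−3) = 30.966/25.966 = 1.1926
τ₀ = 8FD/(πd³) = 8·1290·63.0/(π·8.7³) = 650160/2068.7 = 314.28 MPa
τ_max = K·τ₀ = 1.1926 × 314.28 = 374.8 MPa

375 MPa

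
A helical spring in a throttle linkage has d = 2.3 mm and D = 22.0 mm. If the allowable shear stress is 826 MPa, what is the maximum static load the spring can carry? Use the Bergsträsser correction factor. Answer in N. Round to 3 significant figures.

C = D/d = 22.0/2.3 = 9.5652
K_B = (4C+2)/(4C−3) = 40.261/35.261 = 1.1418
τ_max = K·8FD/(πd³) → F_max = τ_allow·πd³/(8DK)
F_max = 826·π·2.3³/(8·22.0·1.1418) = 31573/200.96 = 157.11 N

157 N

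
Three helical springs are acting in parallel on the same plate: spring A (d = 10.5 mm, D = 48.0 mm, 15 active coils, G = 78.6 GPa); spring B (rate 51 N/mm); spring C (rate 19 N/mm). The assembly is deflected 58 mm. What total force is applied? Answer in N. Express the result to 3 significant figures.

8240 N

k_A = Gd⁴/(8D³N_a) = (78.6×10³)(10.5⁴)/(8·48.0³·15) = 71.99 N/mm
Parallel: k_eq = 71.99 + 51 + 19 = 141.99 N/mm
F = k_eq·δ = 141.99·58 = 8235.4 N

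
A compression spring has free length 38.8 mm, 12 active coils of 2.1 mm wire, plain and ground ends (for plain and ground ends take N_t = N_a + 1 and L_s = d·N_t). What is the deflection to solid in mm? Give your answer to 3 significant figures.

N_t = 13; L_s = 2.1·13 = 27.3 mm
δ_solid = L₀ − L_s = 38.8 − 27.3 = 11.5 mm

11.5 mm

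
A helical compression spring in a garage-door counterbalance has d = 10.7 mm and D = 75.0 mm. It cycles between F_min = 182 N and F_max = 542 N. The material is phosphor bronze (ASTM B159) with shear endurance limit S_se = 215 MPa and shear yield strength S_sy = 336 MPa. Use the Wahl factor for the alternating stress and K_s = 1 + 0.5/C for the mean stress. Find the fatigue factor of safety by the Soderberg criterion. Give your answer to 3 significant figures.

C = D/d = 75.0/10.7 = 7.0093; K_W = (4C−1)/(4C−4)+0.615/C = 1.2125; K_s = 1+0.5/C = 1.0713
F_a = (F_max−F_min)/2 = 180 N; F_m = (F_max+F_min)/2 = 362 N
τ_a = K_W·8F_aD/(πd³) = 1.2125 × 28.062 = 34.027 MPa
τ_m = K_s·8F_mD/(πd³) = 1.0713 × 56.436 = 60.462 MPa
Soderberg: 1/n_f = τ_a/S_se + τ_m/S_sy = 34.027/215 + 60.462/336 = 0.15826 + 0.17995 = 0.33821
n_f = 1/0.33821 = 2.957

2.96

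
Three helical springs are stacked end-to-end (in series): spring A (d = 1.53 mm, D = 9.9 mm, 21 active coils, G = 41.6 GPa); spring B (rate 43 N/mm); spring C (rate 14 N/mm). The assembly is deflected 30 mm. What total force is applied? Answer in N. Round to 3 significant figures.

k_A = Gd⁴/(8D³N_a) = (41.6×10³)(1.53⁴)/(8·9.9³·21) = 1.3984 N/mm
Series: 1/k_eq = 1/1.3984 + 1/43 + 1/14 = 0.80977; k_eq = 1.2349 N/mm
F = k_eq·δ = 1.2349·30 = 37.048 N

37.0 N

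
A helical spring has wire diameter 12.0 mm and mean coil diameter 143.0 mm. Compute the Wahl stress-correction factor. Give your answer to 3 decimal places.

C = D/d = 143.0/12.0 = 11.9167
K_W = (4C−1)/(4C−4) + 0.615/C = 46.667/43.667 + 0.0516 = 1.1203

1.120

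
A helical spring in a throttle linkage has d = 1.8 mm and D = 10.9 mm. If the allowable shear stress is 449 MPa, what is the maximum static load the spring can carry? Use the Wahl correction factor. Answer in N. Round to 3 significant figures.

75.5 N

C = D/d = 10.9/1.8 = 6.0556
K_W = (4C−1)/(4C−4) + 0.615/C = 23.222/20.222 + 0.1016 = 1.2499
τ_max = K·8FD/(πd³) → F_max = τ_allow·πd³/(8DK)
F_max = 449·π·1.8³/(8·10.9·1.2499) = 8226.5/108.99 = 75.478 N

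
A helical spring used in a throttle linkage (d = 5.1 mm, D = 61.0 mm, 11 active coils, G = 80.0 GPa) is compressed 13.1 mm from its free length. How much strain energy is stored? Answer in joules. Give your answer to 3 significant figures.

0.232 J

k = Gd⁴/(8D³N_a) = (80.0×10³)(5.1⁴)/(8·61.0³·11) = 2.7096 N/mm
U = ½kδ² = 0.5 × 2.7096 × 13.1² = 232.49 N·mm = 0.23249 J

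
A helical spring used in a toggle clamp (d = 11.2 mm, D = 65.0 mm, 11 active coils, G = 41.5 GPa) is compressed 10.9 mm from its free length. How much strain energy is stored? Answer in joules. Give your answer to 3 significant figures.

1.61 J

k = Gd⁴/(8D³N_a) = (41.5×10³)(11.2⁴)/(8·65.0³·11) = 27.021 N/mm
U = ½kδ² = 0.5 × 27.021 × 10.9² = 1605.2 N·mm = 1.6052 J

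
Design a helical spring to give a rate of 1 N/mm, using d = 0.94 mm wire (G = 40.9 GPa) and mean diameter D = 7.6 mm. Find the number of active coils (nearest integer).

N_a = Gd⁴/(8D³k) = (40.9×10³ × 0.94⁴)/(8 × 7.6³ × 1)
    = 31932.6 / 3511.81 = 9.093 → 9 coils

9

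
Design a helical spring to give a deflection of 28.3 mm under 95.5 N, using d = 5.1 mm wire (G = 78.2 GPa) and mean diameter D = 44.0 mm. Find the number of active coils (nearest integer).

23

Required rate k = F/δ = 95.5/28.3 = 3.3746 N/mm
N_a = Gd⁴/(8D³k) = (78.2×10³ × 5.1⁴)/(8 × 44.0³ × 3.3746)
    = 5.29039e+07 / 2.29967e+06 = 23.01 → 23 coils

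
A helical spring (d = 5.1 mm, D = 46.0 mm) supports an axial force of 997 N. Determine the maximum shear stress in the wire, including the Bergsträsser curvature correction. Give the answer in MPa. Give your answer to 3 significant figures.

1010 MPa

Spring index C = D/d = 46.0/5.1 = 9.0196
K_B = (4C+2)/(4C−3) = 38.078/33.078 = 1.1512
τ₀ = 8FD/(πd³) = 8·997·46.0/(π·5.1³) = 366896/416.74 = 880.41 MPa
τ_max = K·τ₀ = 1.1512 × 880.41 = 1013.5 MPa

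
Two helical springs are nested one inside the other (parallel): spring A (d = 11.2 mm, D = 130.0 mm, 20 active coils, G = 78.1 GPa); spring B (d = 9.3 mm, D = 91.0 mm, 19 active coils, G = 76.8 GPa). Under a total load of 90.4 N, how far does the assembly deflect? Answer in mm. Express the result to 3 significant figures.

k_A = Gd⁴/(8D³N_a) = (78.1×10³)(11.2⁴)/(8·130.0³·20) = 3.496 N/mm
k_B = Gd⁴/(8D³N_a) = (76.8×10³)(9.3⁴)/(8·91.0³·19) = 5.0156 N/mm
Parallel: k_eq = 3.496 + 5.0156 = 8.5116 N/mm
δ = F/k_eq = 90.4/8.5116 = 10.621 mm

10.6 mm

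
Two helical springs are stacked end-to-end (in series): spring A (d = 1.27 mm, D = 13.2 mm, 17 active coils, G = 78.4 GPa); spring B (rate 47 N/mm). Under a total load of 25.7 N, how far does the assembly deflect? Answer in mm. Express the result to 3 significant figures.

k_A = Gd⁴/(8D³N_a) = (78.4×10³)(1.27⁴)/(8·13.2³·17) = 0.65203 N/mm
Series: 1/k_eq = 1/0.65203 + 1/47 = 1.5549; k_eq = 0.64311 N/mm
δ = F/k_eq = 25.7/0.64311 = 39.962 mm

40.0 mm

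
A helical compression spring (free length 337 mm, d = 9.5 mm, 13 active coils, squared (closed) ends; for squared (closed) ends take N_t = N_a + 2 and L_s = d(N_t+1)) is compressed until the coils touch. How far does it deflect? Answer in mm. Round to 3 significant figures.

N_t = 15; L_s = 9.5·16 = 152 mm
δ_solid = L₀ − L_s = 337 − 152 = 185 mm

185 mm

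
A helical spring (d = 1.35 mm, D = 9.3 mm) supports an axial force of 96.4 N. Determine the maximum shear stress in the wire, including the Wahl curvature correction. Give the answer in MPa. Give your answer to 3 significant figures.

Spring index C = D/d = 9.3/1.35 = 6.8889
K_W = (4C−1)/(4C−4) + 0.615/C = 26.556/23.556 + 0.0893 = 1.2166
τ₀ = 8FD/(πd³) = 8·96.4·9.3/(π·1.35³) = 7172.16/7.7295 = 927.89 MPa
τ_max = K·τ₀ = 1.2166 × 927.89 = 1128.9 MPa

1130 MPa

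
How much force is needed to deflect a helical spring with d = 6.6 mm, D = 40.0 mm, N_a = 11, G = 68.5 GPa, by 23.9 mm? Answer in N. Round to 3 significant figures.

552 N

k = Gd⁴/(8D³N_a) = (68.5×10³)(6.6⁴)/(8·40.0³·11) = 23.078 N/mm
F = k·δ = 23.078 × 23.9 = 551.57 N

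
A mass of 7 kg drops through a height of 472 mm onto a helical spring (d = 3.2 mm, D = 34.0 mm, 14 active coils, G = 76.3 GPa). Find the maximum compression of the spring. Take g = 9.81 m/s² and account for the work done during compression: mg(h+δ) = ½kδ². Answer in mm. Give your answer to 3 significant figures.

230 mm

k = Gd⁴/(8D³N_a) = (76.3×10³)(3.2⁴)/(8·34.0³·14) = 1.8175 N/mm
W = mg = 7 × 9.81 = 68.67 N
½kδ² − Wδ − Wh = 0 → δ = (W + √(W² + 2kWh))/k
δ = (68.67 + √(4715.6 + 117817))/1.8175 = (68.67 + 350.05)/1.8175 = 230.38 mm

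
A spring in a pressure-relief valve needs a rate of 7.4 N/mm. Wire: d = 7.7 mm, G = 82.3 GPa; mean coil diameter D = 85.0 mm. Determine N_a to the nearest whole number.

N_a = Gd⁴/(8D³k) = (82.3×10³ × 7.7⁴)/(8 × 85.0³ × 7.4)
    = 2.8931e+08 / 3.63562e+07 = 7.958 → 8 coils

8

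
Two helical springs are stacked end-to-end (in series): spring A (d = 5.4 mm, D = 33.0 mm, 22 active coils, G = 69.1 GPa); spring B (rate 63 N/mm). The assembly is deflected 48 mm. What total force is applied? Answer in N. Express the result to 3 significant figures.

k_A = Gd⁴/(8D³N_a) = (69.1×10³)(5.4⁴)/(8·33.0³·22) = 9.2896 N/mm
Series: 1/k_eq = 1/9.2896 + 1/63 = 0.12352; k_eq = 8.0959 N/mm
F = k_eq·δ = 8.0959·48 = 388.6 N

389 N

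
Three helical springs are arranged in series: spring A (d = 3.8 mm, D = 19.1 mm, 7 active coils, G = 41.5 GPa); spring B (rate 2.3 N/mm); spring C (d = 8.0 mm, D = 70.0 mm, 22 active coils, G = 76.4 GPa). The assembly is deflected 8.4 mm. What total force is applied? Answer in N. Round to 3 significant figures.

12.5 N

k_A = Gd⁴/(8D³N_a) = (41.5×10³)(3.8⁴)/(8·19.1³·7) = 22.177 N/mm
k_C = Gd⁴/(8D³N_a) = (76.4×10³)(8.0⁴)/(8·70.0³·22) = 5.1838 N/mm
Series: 1/k_eq = 1/22.177 + 1/2.3 + 1/5.1838 = 0.67278; k_eq = 1.4864 N/mm
F = k_eq·δ = 1.4864·8.4 = 12.485 N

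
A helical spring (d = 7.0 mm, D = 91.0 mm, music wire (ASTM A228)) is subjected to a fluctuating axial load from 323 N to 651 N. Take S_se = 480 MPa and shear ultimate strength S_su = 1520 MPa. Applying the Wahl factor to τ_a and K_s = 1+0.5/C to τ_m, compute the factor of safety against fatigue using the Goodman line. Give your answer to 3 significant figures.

2.08

C = D/d = 91.0/7.0 = 13.0000; K_W = (4C−1)/(4C−4)+0.615/C = 1.1098; K_s = 1+0.5/C = 1.0385
F_a = (F_max−F_min)/2 = 164 N; F_m = (F_max+F_min)/2 = 487 N
τ_a = K_W·8F_aD/(πd³) = 1.1098 × 110.8 = 122.96 MPa
τ_m = K_s·8F_mD/(πd³) = 1.0385 × 329.02 = 341.67 MPa
Goodman: 1/n_f = τ_a/S_se + τ_m/S_su = 122.96/480 + 341.67/1520 = 0.25618 + 0.22478 = 0.48096
n_f = 1/0.48096 = 2.079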